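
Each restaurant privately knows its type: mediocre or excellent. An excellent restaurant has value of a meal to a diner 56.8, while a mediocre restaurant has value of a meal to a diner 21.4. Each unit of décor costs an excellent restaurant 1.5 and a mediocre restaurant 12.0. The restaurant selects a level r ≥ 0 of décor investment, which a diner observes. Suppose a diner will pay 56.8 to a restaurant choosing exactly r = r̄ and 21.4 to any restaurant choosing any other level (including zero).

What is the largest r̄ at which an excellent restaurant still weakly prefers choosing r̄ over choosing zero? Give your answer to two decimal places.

Choosing r̄ yields the excellent type 56.8 − 1.5·r̄; choosing zero yields 21.4.
The excellent type is indifferent at 56.8 − 1.5·r̄ = 21.4, i.e. r̄ = (56.8 − 21.4) / 1.5 = 23.60.
For any r̄ above 23.60 the excellent type would rather pool at zero, so separation collapses.

23.60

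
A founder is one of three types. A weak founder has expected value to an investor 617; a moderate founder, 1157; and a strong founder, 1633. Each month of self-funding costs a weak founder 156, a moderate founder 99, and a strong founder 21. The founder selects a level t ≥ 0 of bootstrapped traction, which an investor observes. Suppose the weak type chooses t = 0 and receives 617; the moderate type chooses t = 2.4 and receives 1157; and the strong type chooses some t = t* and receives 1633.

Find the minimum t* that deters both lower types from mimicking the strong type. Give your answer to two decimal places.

7.21

Weak type (on-path payoff 617) won't mimic when 617 ≥ 1633 − 156·t*, i.e. t* ≥ 6.51.
Moderate type (on-path payoff 1157 − 99×2.4 = 919.4) won't mimic when 919.4 ≥ 1633 − 99·t*, i.e. t* ≥ 7.21.
Both must hold, so t* = max(6.51, 7.21) = 7.21. The moderate type's constraint binds.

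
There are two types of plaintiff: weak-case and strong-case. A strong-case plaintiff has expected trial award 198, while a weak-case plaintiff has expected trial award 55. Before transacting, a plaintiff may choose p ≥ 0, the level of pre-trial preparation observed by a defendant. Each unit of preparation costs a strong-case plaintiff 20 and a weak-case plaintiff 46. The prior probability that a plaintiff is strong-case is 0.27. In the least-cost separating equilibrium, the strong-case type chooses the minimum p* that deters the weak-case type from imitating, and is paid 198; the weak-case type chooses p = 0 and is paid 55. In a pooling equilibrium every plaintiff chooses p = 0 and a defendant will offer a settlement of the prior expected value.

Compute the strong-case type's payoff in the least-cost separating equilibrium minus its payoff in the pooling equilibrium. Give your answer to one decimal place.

42.2

Least-cost separating signal: p* solves 55 = 198 − 46·p*, so p* = (198 − 55)/46 ≈ 3.1087.
Strong-case type's separating payoff: 198 − 20 × p* = 198 − 20 × (198 − 55)/46 = 198 − 2860/46 ≈ 135.826.
Pooling payoff: 0.27 × 198 + 0.73 × 55 = 93.61.
Difference: 135.826 − 93.61 = 42.216, i.e. 42.2 to one decimal place.
The strong-case type prefers to separate.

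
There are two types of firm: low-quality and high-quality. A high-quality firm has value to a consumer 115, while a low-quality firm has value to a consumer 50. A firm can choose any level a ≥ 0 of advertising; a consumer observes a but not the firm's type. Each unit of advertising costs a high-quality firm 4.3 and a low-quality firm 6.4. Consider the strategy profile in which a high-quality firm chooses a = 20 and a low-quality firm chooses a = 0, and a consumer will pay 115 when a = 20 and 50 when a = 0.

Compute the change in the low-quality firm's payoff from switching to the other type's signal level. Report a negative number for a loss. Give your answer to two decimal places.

-63.00

Playing a = 0 the low-quality firm receives 50.
Deviating to a = 20 brings payment 115 at cost 6.4 × 20 = 128, netting -13.
Gain from deviating: -13 − 50 = -63.00.
The gain is negative, so the low-quality type's incentive-compatibility constraint is satisfied.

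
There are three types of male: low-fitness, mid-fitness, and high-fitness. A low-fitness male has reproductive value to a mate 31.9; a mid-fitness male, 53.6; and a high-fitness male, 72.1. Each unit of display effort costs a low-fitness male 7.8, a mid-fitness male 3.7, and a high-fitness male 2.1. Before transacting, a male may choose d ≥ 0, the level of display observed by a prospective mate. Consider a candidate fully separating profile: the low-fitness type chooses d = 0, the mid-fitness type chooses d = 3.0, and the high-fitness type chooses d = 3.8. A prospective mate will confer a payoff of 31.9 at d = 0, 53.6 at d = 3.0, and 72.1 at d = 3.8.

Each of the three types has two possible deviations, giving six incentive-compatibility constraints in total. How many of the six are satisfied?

Mid-fitness (own payoff 53.6 − 3.7×3.0 = 42.5): to d=0 gives 31.9 → no gain ✓; to d=3.8 gives 72.1 − 3.7×3.8 = 58.04 → profitable ✗.
High-fitness (own payoff 72.1 − 2.1×3.8 = 64.12): to d=0 gives 31.9 → no gain ✓; to d=3.0 gives 53.6 − 2.1×3.0 = 47.3 → no gain ✓.
Low-fitness (own payoff 31.9): to d=3.0 gives 53.6 − 7.8×3.0 = 30.2 → no gain ✓; to d=3.8 gives 72.1 − 7.8×3.8 = 42.46 → profitable ✗.
4 of the 6 constraints hold; not an equilibrium.

4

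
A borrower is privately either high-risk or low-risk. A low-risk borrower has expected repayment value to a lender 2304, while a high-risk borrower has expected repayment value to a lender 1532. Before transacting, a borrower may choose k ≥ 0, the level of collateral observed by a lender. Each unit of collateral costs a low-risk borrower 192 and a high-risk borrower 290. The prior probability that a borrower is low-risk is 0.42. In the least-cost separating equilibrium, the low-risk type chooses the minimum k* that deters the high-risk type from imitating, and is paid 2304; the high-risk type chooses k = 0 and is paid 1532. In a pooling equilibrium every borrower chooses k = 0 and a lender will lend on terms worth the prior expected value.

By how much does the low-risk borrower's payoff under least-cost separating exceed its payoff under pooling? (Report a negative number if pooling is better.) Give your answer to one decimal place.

-63.4

Least-cost separating signal: k* solves 1532 = 2304 − 290·k*, so k* = (2304 − 1532)/290 ≈ 2.6621.
Low-risk type's separating payoff: 2304 − 192 × k* = 2304 − 192 × (2304 − 1532)/290 = 2304 − 148224/290 ≈ 1792.883.
Pooling payoff: 0.42 × 2304 + 0.58 × 1532 = 1856.24.
Difference: 1792.883 − 1856.24 = -63.357, i.e. -63.4 to one decimal place.
The low-risk type would prefer the pooling outcome.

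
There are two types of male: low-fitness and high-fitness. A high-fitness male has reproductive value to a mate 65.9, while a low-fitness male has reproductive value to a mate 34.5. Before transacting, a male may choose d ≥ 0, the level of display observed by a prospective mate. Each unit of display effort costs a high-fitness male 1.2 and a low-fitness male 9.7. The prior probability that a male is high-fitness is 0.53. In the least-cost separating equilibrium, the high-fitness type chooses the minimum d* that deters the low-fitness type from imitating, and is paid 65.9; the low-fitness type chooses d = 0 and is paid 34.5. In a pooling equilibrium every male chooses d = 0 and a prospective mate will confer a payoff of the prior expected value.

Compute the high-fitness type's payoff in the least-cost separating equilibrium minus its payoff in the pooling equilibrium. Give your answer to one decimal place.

10.9

Least-cost separating signal: d* solves 34.5 = 65.9 − 9.7·d*, so d* = (65.9 − 34.5)/9.7 ≈ 3.2371.
High-fitness type's separating payoff: 65.9 − 1.2 × d* = 65.9 − 1.2 × (65.9 − 34.5)/9.7 = 65.9 − 37.68/9.7 ≈ 62.015.
Pooling payoff: 0.53 × 65.9 + 0.47 × 34.5 = 51.142.
Difference: 62.015 − 51.142 = 10.873, i.e. 10.9 to one decimal place.
The high-fitness type prefers to separate.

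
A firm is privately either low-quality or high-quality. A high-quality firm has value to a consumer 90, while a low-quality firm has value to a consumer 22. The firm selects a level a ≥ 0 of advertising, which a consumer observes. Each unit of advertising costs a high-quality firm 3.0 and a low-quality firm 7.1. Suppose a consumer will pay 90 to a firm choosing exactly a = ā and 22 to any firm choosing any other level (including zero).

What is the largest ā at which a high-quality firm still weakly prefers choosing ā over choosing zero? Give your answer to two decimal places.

22.67

Choosing ā yields the high-quality type 90 − 3.0·ā; choosing zero yields 22.
The high-quality type is indifferent at 90 − 3.0·ā = 22, i.e. ā = (90 − 22) / 3.0 ≈ 22.67.
For any ā above 22.67 the high-quality type would rather pool at zero, so separation collapses.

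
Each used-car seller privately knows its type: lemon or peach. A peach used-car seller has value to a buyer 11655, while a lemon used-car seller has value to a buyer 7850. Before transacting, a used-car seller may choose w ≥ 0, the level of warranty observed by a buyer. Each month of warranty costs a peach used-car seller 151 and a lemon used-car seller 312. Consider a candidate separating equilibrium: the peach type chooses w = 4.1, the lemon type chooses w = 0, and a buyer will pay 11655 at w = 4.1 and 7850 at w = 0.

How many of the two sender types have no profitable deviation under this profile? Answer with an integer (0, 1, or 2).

Peach type: signal → 11655 − 151 × 4.1 = 11035.9; deviate to 0 → 7850. IC holds (11035.9 ≥ 7850).
Lemon type: stay at 0 → 7850; mimic → 11655 − 312 × 4.1 = 10375.8. IC fails (7850 < 10375.8).
1 of 2 constraints hold, so this profile is not an equilibrium.

1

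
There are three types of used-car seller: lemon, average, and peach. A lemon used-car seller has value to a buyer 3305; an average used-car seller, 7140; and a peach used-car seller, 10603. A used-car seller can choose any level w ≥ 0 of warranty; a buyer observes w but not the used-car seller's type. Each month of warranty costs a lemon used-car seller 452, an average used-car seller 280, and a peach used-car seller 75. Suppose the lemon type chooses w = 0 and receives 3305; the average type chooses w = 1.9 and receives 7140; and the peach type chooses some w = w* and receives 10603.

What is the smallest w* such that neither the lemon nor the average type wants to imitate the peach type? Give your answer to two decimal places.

16.15

Lemon type (on-path payoff 3305) won't mimic when 3305 ≥ 10603 − 452·w*, i.e. w* ≥ 16.15.
Average type (on-path payoff 7140 − 280×1.9 = 6608) won't mimic when 6608 ≥ 10603 − 280·w*, i.e. w* ≥ 14.27.
Both must hold, so w* = max(16.15, 14.27) = 16.15. The lemon type's constraint binds.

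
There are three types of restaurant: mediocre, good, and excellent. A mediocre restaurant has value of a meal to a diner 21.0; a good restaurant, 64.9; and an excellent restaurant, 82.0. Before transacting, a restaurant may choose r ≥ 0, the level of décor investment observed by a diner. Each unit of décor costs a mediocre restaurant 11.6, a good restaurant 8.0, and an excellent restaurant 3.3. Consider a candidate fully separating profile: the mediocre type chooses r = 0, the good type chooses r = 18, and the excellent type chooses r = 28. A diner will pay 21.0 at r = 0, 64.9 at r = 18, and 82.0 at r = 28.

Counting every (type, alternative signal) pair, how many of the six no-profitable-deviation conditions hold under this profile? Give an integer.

3

Good (own payoff 64.9 − 8.0×18 = -79.1): to r=0 gives 21.0 → profitable ✗; to r=28 gives 82.0 − 8.0×28 = -142 → no gain ✓.
Excellent (own payoff 82.0 − 3.3×28 = -10.4): to r=0 gives 21.0 → profitable ✗; to r=18 gives 64.9 − 3.3×18 = 5.5 → profitable ✗.
Mediocre (own payoff 21.0): to r=18 gives 64.9 − 11.6×18 = -143.9 → no gain ✓; to r=28 gives 82.0 − 11.6×28 = -242.8 → no gain ✓.
3 of the 6 constraints hold; not an equilibrium.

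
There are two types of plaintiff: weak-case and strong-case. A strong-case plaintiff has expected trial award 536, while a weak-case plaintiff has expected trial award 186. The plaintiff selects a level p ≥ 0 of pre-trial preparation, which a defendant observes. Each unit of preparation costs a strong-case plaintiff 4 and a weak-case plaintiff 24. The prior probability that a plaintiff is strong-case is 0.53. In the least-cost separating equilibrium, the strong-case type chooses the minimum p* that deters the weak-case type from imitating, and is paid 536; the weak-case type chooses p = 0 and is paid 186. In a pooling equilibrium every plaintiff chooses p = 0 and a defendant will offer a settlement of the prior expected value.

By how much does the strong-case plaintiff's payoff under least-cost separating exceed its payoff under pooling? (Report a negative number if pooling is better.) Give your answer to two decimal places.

106.17

Least-cost separating signal: p* solves 186 = 536 − 24·p*, so p* = (536 − 186)/24 ≈ 14.5833.
Strong-case type's separating payoff: 536 − 4 × p* = 536 − 4 × (536 − 186)/24 = 536 − 1400/24 ≈ 477.6667.
Pooling payoff: 0.53 × 536 + 0.47 × 186 = 371.5.
Difference: 477.6667 − 371.5 = 106.1667, i.e. 106.17 to two decimal places.
The strong-case type prefers to separate.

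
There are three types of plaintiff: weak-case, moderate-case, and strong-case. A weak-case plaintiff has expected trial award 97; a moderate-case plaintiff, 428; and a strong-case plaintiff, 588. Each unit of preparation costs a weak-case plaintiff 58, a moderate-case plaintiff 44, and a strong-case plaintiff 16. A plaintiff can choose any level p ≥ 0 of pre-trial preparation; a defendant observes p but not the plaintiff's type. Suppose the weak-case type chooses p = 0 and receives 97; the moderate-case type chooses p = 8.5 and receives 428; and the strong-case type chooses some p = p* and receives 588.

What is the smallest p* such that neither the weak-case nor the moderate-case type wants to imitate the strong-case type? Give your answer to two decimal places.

Moderate-case type (on-path payoff 428 − 44×8.5 = 54) won't mimic when 54 ≥ 588 − 44·p*, i.e. p* ≥ 12.14.
Weak-case type (on-path payoff 97) won't mimic when 97 ≥ 588 − 58·p*, i.e. p* ≥ 8.47.
Both must hold, so p* = max(8.47, 12.14) = 12.14. The moderate-case type's constraint binds.

12.14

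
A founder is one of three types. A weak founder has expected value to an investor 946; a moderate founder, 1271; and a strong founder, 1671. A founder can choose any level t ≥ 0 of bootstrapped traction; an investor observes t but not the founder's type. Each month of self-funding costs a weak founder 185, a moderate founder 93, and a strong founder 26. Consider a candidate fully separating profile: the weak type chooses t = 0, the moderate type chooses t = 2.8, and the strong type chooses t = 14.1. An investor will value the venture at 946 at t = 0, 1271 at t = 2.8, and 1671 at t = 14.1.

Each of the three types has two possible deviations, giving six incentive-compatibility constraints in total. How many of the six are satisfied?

6

Moderate (own payoff 1271 − 93×2.8 = 1010.6): to t=0 gives 946 → no gain ✓; to t=14.1 gives 1671 − 93×14.1 = 359.7 → no gain ✓.
Weak (own payoff 946): to t=2.8 gives 1271 − 185×2.8 = 753 → no gain ✓; to t=14.1 gives 1671 − 185×14.1 = -937.5 → no gain ✓.
Strong (own payoff 1671 − 26×14.1 = 1304.4): to t=0 gives 946 → no gain ✓; to t=2.8 gives 1271 − 26×2.8 = 1198.2 → no gain ✓.
6 of the 6 constraints hold; this profile is a separating equilibrium.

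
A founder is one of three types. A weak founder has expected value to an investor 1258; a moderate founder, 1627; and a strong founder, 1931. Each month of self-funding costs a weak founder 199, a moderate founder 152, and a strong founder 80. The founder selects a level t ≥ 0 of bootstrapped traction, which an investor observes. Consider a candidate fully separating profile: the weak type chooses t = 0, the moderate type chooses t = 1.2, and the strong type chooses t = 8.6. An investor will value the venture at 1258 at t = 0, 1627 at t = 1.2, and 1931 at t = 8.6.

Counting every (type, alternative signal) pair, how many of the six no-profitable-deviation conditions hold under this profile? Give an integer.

3

Weak (own payoff 1258): to t=1.2 gives 1627 − 199×1.2 = 1388.2 → profitable ✗; to t=8.6 gives 1931 − 199×8.6 = 219.6 → no gain ✓.
Moderate (own payoff 1627 − 152×1.2 = 1444.6): to t=0 gives 1258 → no gain ✓; to t=8.6 gives 1931 − 152×8.6 = 623.8 → no gain ✓.
Strong (own payoff 1931 − 80×8.6 = 1243): to t=0 gives 1258 → profitable ✗; to t=1.2 gives 1627 − 80×1.2 = 1531 → profitable ✗.
3 of the 6 constraints hold; not an equilibrium.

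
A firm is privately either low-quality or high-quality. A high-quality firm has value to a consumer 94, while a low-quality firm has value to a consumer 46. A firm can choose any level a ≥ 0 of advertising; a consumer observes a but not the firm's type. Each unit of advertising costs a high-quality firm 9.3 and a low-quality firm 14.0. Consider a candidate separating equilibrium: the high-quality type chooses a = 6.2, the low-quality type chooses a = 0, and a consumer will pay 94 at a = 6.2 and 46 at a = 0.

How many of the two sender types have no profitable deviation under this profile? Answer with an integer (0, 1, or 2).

1

Low-quality type: stay at 0 → 46; mimic → 94 − 14.0 × 6.2 = 7.2. IC holds (46 ≥ 7.2).
High-quality type: signal → 94 − 9.3 × 6.2 = 36.34; deviate to 0 → 46. IC fails (36.34 < 46).
1 of 2 constraints hold, so this profile is not an equilibrium.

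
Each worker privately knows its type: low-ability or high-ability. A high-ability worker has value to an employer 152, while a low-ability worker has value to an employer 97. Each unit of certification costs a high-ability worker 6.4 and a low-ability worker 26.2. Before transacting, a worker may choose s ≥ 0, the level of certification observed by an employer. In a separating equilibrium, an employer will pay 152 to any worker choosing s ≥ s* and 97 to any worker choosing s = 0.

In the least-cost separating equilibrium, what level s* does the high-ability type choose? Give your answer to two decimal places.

A low-ability worker choosing s = 0 receives 97.
Imitating at s* instead would pay 152 at cost 26.2·s*, netting 152 − 26.2·s*.
Indifference: 97 = 152 − 26.2·s*, so s* = (152 − 97) / 26.2 ≈ 2.10.
At s* the low-ability type's incentive constraint just binds; the high-ability type strictly prefers s* since its per-unit cost is lower.

2.10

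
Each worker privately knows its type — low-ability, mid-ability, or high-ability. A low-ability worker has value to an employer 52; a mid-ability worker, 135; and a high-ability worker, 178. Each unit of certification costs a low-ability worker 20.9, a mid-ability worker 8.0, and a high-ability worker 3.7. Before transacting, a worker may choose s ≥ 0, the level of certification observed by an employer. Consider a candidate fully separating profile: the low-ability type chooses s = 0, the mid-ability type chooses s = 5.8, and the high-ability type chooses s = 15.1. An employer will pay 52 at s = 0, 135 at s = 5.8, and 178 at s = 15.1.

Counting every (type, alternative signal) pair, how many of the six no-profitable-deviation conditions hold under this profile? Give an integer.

6

Low-ability (own payoff 52): to s=5.8 gives 135 − 20.9×5.8 = 13.78 → no gain ✓; to s=15.1 gives 178 − 20.9×15.1 = -137.59 → no gain ✓.
Mid-ability (own payoff 135 − 8.0×5.8 = 88.6): to s=0 gives 52 → no gain ✓; to s=15.1 gives 178 − 8.0×15.1 = 57.2 → no gain ✓.
High-ability (own payoff 178 − 3.7×15.1 = 122.13): to s=0 gives 52 → no gain ✓; to s=5.8 gives 135 − 3.7×5.8 = 113.54 → no gain ✓.
6 of the 6 constraints hold; this profile is a separating equilibrium.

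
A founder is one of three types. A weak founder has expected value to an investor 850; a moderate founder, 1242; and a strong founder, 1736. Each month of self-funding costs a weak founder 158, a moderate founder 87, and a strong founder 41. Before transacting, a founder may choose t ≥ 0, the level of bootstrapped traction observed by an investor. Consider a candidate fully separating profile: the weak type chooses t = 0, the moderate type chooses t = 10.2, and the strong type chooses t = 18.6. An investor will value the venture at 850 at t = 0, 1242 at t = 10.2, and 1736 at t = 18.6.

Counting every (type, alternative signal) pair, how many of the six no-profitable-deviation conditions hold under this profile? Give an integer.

5

Weak (own payoff 850): to t=10.2 gives 1242 − 158×10.2 = -369.6 → no gain ✓; to t=18.6 gives 1736 − 158×18.6 = -1202.8 → no gain ✓.
Strong (own payoff 1736 − 41×18.6 = 973.4): to t=0 gives 850 → no gain ✓; to t=10.2 gives 1242 − 41×10.2 = 823.8 → no gain ✓.
Moderate (own payoff 1242 − 87×10.2 = 354.6): to t=0 gives 850 → profitable ✗; to t=18.6 gives 1736 − 87×18.6 = 117.8 → no gain ✓.
5 of the 6 constraints hold; not an equilibrium.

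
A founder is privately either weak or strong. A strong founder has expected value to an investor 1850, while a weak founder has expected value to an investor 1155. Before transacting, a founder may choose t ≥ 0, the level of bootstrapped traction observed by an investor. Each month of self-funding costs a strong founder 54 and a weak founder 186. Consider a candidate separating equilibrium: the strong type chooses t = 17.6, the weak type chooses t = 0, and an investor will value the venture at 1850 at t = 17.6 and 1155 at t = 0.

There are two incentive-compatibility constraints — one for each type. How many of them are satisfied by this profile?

Weak type: stay at 0 → 1155; mimic → 1850 − 186 × 17.6 = -1423.6. IC holds (1155 ≥ -1423.6).
Strong type: signal → 1850 − 54 × 17.6 = 899.6; deviate to 0 → 1155. IC fails (899.6 < 1155).
1 of 2 constraints hold, so this profile is not an equilibrium.

1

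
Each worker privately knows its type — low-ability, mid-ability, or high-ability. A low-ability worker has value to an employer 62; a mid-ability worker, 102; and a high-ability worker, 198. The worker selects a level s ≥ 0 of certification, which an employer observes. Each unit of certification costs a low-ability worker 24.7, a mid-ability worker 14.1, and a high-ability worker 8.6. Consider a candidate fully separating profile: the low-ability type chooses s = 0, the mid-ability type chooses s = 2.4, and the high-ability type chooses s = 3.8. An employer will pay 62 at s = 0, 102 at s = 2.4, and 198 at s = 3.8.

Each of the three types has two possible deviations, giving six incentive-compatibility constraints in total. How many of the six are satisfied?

4

High-ability (own payoff 198 − 8.6×3.8 = 165.32): to s=0 gives 62 → no gain ✓; to s=2.4 gives 102 − 8.6×2.4 = 81.36 → no gain ✓.
Low-ability (own payoff 62): to s=2.4 gives 102 − 24.7×2.4 = 42.72 → no gain ✓; to s=3.8 gives 198 − 24.7×3.8 = 104.14 → profitable ✗.
Mid-ability (own payoff 102 − 14.1×2.4 = 68.16): to s=0 gives 62 → no gain ✓; to s=3.8 gives 198 − 14.1×3.8 = 144.42 → profitable ✗.
4 of the 6 constraints hold; not an equilibrium.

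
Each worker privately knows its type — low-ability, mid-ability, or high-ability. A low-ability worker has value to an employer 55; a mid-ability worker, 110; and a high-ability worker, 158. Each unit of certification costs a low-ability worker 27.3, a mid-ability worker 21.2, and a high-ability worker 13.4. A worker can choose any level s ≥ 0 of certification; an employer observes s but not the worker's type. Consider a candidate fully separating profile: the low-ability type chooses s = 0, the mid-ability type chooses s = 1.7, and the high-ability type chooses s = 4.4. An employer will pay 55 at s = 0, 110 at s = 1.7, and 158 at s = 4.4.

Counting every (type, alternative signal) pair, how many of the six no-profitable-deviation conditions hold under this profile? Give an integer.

Mid-ability (own payoff 110 − 21.2×1.7 = 73.96): to s=0 gives 55 → no gain ✓; to s=4.4 gives 158 − 21.2×4.4 = 64.72 → no gain ✓.
Low-ability (own payoff 55): to s=1.7 gives 110 − 27.3×1.7 = 63.59 → profitable ✗; to s=4.4 gives 158 − 27.3×4.4 = 37.88 → no gain ✓.
High-ability (own payoff 158 − 13.4×4.4 = 99.04): to s=0 gives 55 → no gain ✓; to s=1.7 gives 110 − 13.4×1.7 = 87.22 → no gain ✓.
5 of the 6 constraints hold; not an equilibrium.

5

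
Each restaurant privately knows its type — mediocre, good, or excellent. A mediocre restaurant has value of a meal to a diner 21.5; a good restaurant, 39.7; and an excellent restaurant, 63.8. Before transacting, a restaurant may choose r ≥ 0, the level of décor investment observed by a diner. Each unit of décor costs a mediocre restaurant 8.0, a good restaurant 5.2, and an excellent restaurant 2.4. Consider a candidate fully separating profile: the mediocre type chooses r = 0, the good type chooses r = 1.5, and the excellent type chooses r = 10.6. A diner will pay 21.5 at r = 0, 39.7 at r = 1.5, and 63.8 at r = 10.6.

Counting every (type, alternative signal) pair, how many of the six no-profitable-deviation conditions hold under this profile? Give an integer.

Good (own payoff 39.7 − 5.2×1.5 = 31.9): to r=0 gives 21.5 → no gain ✓; to r=10.6 gives 63.8 − 5.2×10.6 = 8.68 → no gain ✓.
Excellent (own payoff 63.8 − 2.4×10.6 = 38.36): to r=0 gives 21.5 → no gain ✓; to r=1.5 gives 39.7 − 2.4×1.5 = 36.1 → no gain ✓.
Mediocre (own payoff 21.5): to r=1.5 gives 39.7 − 8.0×1.5 = 27.7 → profitable ✗; to r=10.6 gives 63.8 − 8.0×10.6 = -21 → no gain ✓.
5 of the 6 constraints hold; not an equilibrium.

5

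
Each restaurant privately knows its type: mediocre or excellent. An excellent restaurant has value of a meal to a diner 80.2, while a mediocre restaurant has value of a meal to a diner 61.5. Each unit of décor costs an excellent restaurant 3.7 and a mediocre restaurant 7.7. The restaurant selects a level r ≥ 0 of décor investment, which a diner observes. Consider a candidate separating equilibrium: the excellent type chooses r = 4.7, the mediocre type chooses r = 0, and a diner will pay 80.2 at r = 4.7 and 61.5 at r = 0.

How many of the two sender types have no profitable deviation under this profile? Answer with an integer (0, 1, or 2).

Excellent type: signal → 80.2 − 3.7 × 4.7 = 62.81; deviate to 0 → 61.5. IC holds (62.81 ≥ 61.5).
Mediocre type: stay at 0 → 61.5; mimic → 80.2 − 7.7 × 4.7 = 44.01. IC holds (61.5 ≥ 44.01).
2 of 2 constraints hold, so this is a separating equilibrium.

2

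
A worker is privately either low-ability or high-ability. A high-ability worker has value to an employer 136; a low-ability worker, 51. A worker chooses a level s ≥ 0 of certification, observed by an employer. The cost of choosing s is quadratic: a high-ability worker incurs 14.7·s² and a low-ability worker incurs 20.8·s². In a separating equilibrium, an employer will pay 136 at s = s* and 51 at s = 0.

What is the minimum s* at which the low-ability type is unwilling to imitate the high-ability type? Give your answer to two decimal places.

The low-ability type at s = 0 receives 51; imitating at s* yields 136 − 20.8·s*².
Indifference: 51 = 136 − 20.8·s*², so s*² = (136 − 51) / 20.8 ≈ 4.0865.
s* = √4.0865 ≈ 2.02.

2.02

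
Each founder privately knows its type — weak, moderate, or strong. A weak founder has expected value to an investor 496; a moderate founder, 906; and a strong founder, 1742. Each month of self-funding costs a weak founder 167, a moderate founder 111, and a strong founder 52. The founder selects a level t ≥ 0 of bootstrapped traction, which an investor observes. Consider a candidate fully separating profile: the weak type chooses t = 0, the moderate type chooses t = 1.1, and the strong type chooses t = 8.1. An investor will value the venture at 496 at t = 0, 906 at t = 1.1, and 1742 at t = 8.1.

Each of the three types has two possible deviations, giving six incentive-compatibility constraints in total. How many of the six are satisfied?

4

Moderate (own payoff 906 − 111×1.1 = 783.9): to t=0 gives 496 → no gain ✓; to t=8.1 gives 1742 − 111×8.1 = 842.9 → profitable ✗.
Weak (own payoff 496): to t=1.1 gives 906 − 167×1.1 = 722.3 → profitable ✗; to t=8.1 gives 1742 − 167×8.1 = 389.3 → no gain ✓.
Strong (own payoff 1742 − 52×8.1 = 1320.8): to t=0 gives 496 → no gain ✓; to t=1.1 gives 906 − 52×1.1 = 848.8 → no gain ✓.
4 of the 6 constraints hold; not an equilibrium.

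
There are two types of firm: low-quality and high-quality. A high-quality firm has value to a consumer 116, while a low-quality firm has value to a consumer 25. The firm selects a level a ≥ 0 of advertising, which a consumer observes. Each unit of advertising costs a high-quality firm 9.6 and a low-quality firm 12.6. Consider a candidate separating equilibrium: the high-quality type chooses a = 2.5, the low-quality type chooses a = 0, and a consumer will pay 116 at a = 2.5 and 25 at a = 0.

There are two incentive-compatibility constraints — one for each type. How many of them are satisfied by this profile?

1

High-quality type: signal → 116 − 9.6 × 2.5 = 92; deviate to 0 → 25. IC holds (92 ≥ 25).
Low-quality type: stay at 0 → 25; mimic → 116 − 12.6 × 2.5 = 84.5. IC fails (25 < 84.5).
1 of 2 constraints hold, so this profile is not an equilibrium.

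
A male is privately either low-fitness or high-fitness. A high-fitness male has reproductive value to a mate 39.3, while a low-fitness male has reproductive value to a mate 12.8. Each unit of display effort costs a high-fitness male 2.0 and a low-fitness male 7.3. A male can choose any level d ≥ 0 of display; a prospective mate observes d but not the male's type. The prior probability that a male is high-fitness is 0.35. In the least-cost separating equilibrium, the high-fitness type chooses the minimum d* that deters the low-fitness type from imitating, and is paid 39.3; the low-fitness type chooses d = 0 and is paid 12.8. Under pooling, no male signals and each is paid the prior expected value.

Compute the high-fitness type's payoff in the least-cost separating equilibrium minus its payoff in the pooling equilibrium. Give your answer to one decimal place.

10.0

Least-cost separating signal: d* solves 12.8 = 39.3 − 7.3·d*, so d* = (39.3 − 12.8)/7.3 ≈ 3.6301.
High-fitness type's separating payoff: 39.3 − 2.0 × d* = 39.3 − 2.0 × (39.3 − 12.8)/7.3 = 39.3 − 53/7.3 ≈ 32.040.
Pooling payoff: 0.35 × 39.3 + 0.65 × 12.8 = 22.075.
Difference: 32.040 − 22.075 = 9.965, i.e. 10.0 to one decimal place.
The high-fitness type prefers to separate.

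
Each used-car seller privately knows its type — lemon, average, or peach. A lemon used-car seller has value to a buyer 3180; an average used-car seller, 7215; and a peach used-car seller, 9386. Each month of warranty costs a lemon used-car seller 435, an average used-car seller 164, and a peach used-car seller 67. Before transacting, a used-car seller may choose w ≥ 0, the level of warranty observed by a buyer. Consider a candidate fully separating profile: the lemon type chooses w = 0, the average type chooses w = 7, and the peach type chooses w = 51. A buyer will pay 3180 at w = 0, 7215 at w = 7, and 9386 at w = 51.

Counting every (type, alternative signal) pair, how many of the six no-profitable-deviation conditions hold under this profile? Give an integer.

Lemon (own payoff 3180): to w=7 gives 7215 − 435×7 = 4170 → profitable ✗; to w=51 gives 9386 − 435×51 = -12799 → no gain ✓.
Average (own payoff 7215 − 164×7 = 6067): to w=0 gives 3180 → no gain ✓; to w=51 gives 9386 − 164×51 = 1022 → no gain ✓.
Peach (own payoff 9386 − 67×51 = 5969): to w=0 gives 3180 → no gain ✓; to w=7 gives 7215 − 67×7 = 6746 → profitable ✗.
4 of the 6 constraints hold; not an equilibrium.

4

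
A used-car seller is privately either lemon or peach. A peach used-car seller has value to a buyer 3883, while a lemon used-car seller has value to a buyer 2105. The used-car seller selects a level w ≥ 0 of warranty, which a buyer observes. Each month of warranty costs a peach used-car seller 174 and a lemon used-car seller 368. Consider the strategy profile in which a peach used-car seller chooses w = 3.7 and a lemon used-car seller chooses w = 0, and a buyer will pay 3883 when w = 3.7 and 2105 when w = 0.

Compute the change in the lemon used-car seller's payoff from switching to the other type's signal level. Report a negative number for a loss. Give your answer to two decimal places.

Playing w = 0 the lemon used-car seller receives 2105.
Deviating to w = 3.7 brings payment 3883 at cost 368 × 3.7 = 1361.6, netting 2521.4.
Gain from deviating: 2521.4 − 2105 = 416.40.
The gain is positive, so the lemon type's incentive-compatibility constraint is violated — this profile is not a separating equilibrium.

416.40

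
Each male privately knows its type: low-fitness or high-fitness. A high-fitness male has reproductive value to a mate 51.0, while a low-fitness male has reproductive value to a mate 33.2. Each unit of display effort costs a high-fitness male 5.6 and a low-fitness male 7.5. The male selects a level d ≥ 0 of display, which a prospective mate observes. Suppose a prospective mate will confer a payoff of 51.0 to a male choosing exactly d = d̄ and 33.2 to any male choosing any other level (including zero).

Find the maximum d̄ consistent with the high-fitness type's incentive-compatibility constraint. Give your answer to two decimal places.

Choosing d̄ yields the high-fitness type 51.0 − 5.6·d̄; choosing zero yields 33.2.
The high-fitness type is indifferent at 51.0 − 5.6·d̄ = 33.2, i.e. d̄ = (51.0 − 33.2) / 5.6 ≈ 3.18.
For any d̄ above 3.18 the high-fitness type would rather pool at zero, so separation collapses.

3.18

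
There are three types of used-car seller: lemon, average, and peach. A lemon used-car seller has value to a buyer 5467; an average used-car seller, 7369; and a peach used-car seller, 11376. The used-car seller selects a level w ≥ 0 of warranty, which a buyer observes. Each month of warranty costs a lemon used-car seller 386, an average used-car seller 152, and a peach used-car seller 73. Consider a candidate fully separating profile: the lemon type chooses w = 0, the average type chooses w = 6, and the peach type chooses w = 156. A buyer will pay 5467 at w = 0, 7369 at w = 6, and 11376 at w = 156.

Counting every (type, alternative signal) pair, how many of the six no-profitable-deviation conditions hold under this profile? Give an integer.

4

Average (own payoff 7369 − 152×6 = 6457): to w=0 gives 5467 → no gain ✓; to w=156 gives 11376 − 152×156 = -12336 → no gain ✓.
Lemon (own payoff 5467): to w=6 gives 7369 − 386×6 = 5053 → no gain ✓; to w=156 gives 11376 − 386×156 = -48840 → no gain ✓.
Peach (own payoff 11376 − 73×156 = -12): to w=0 gives 5467 → profitable ✗; to w=6 gives 7369 − 73×6 = 6931 → profitable ✗.
4 of the 6 constraints hold; not an equilibrium.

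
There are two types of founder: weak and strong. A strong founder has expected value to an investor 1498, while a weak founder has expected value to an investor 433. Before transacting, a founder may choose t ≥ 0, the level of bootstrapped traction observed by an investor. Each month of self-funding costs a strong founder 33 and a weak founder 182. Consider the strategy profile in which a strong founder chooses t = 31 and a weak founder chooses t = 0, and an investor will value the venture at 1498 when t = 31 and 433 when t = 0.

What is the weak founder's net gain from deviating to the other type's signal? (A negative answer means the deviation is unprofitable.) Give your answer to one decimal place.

-4577.0

Playing t = 0 the weak founder receives 433.
Deviating to t = 31 brings payment 1498 at cost 182 × 31 = 5642, netting -4144.
Gain from deviating: -4144 − 433 = -4577.0.
The gain is negative, so the weak type's incentive-compatibility constraint is satisfied.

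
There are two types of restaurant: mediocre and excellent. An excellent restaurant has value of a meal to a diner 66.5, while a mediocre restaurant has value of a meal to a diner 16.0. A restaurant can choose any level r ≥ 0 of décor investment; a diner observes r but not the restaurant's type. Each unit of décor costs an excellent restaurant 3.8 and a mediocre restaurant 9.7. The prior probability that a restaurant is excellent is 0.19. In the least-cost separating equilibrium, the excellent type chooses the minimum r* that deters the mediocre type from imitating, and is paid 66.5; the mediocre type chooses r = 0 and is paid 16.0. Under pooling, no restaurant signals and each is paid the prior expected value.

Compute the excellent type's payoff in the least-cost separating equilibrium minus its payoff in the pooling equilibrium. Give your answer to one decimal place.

21.1

Least-cost separating signal: r* solves 16.0 = 66.5 − 9.7·r*, so r* = (66.5 − 16.0)/9.7 ≈ 5.2062.
Excellent type's separating payoff: 66.5 − 3.8 × r* = 66.5 − 3.8 × (66.5 − 16.0)/9.7 = 66.5 − 191.9/9.7 ≈ 46.716.
Pooling payoff: 0.19 × 66.5 + 0.81 × 16.0 = 25.595.
Difference: 46.716 − 25.595 = 21.121, i.e. 21.1 to one decimal place.
The excellent type prefers to separate.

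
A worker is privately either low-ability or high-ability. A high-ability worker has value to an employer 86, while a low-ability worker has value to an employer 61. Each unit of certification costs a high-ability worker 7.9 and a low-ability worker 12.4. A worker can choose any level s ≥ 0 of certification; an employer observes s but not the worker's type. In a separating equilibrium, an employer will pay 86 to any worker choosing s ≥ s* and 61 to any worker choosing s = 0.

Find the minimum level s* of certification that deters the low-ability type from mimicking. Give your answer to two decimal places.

A low-ability worker choosing s = 0 receives 61.
Imitating at s* instead would pay 86 at cost 12.4·s*, netting 86 − 12.4·s*.
Indifference: 61 = 86 − 12.4·s*, so s* = (86 − 61) / 12.4 ≈ 2.02.
This is the low-ability type's binding incentive-compatibility constraint; any s ≥ 2.02 sustains separation on that side.

2.02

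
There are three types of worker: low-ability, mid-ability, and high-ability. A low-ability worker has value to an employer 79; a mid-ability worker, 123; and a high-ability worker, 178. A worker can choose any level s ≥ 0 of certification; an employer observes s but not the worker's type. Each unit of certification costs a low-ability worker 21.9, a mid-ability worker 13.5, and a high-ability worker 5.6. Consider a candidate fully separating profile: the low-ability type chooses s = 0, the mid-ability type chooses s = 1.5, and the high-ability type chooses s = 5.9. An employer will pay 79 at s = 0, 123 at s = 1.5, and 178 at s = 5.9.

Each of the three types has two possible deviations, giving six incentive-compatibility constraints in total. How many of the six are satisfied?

High-ability (own payoff 178 − 5.6×5.9 = 144.96): to s=0 gives 79 → no gain ✓; to s=1.5 gives 123 − 5.6×1.5 = 114.6 → no gain ✓.
Mid-ability (own payoff 123 − 13.5×1.5 = 102.75): to s=0 gives 79 → no gain ✓; to s=5.9 gives 178 − 13.5×5.9 = 98.35 → no gain ✓.
Low-ability (own payoff 79): to s=1.5 gives 123 − 21.9×1.5 = 90.15 → profitable ✗; to s=5.9 gives 178 − 21.9×5.9 = 48.79 → no gain ✓.
5 of the 6 constraints hold; not an equilibrium.

5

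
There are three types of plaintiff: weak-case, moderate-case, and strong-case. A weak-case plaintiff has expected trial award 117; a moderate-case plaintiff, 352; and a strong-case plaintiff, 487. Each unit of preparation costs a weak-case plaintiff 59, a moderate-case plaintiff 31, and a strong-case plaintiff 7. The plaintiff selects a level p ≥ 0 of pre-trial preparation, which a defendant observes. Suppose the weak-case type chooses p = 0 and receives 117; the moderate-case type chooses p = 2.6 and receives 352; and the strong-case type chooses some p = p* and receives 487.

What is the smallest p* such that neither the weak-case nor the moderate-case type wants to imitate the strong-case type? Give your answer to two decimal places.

6.95

Weak-case type (on-path payoff 117) won't mimic when 117 ≥ 487 − 59·p*, i.e. p* ≥ 6.27.
Moderate-case type (on-path payoff 352 − 31×2.6 = 271.4) won't mimic when 271.4 ≥ 487 − 31·p*, i.e. p* ≥ 6.95.
Both must hold, so p* = max(6.27, 6.95) = 6.95. The moderate-case type's constraint binds.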